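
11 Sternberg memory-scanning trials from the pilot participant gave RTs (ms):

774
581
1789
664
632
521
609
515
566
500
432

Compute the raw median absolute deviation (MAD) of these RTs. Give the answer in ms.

66 ms

Sorted: 432, 500, 515, 521, 566, 581, 609, 632, 664, 774, 1789 → median = 581
|x − 581|: 193, 0, 1208, 83, 51, 60, 28, 66, 15, 81, 149
Sorted deviations: 0, 15, 28, 51, 60, 66, 81, 83, 149, 193, 1208 → MAD = 66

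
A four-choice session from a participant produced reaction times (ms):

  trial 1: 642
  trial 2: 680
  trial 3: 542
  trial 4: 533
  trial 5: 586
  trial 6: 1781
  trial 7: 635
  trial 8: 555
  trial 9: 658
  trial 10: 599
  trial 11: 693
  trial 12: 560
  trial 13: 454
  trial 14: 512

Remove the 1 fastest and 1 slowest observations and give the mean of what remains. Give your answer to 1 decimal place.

599.6 ms

Sorted: 454, 512, 533, 542, 555, 560, 586, 599, 635, 642, 658, 680, 693, 1781
Drop lowest 1 (454) and highest 1 (1781)
Remaining (n=12): Σ = 7195, mean = 7195/12 = 599.583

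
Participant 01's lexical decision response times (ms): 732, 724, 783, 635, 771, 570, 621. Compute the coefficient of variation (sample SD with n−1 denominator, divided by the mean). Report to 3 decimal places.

0.119

n = 7, Σ = 4836, M = 690.8571
Σ(x−M)² = 40310.857; s = √(40310.857/6) = 81.9663
CV = 81.9663 / 690.8571 = 0.11864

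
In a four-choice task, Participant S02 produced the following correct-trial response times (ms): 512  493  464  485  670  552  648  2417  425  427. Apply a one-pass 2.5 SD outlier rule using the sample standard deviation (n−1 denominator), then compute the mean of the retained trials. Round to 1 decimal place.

519.6 ms

n = 10, ΣRT = 7093, M = 709.300
Σ(x−M)² = 3303000.10; s = √(3303000.10/9) = 605.805
Cutoffs: 709.300 ± 2.5·605.805 → [-805.2, 2223.8]
Outside: 2417 → excluded.
Retained (n=9): Σ = 4676, mean = 4676/9 = 519.556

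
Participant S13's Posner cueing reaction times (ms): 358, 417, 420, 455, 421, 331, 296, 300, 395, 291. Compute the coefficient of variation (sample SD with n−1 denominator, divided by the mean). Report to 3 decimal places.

n = 10, Σ = 3684, M = 368.4000
Σ(x−M)² = 33416.400; s = √(33416.400/9) = 60.9338
CV = 60.9338 / 368.4000 = 0.16540

0.165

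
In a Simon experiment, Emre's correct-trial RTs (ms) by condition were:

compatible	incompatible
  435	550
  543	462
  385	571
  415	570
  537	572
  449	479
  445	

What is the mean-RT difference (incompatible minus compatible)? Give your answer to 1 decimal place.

M(compatible) = 3209/7 = 458.429
M(incompatible) = 3204/6 = 534.000
Difference = 534.000 − 458.429 = 75.571 ms

75.6 ms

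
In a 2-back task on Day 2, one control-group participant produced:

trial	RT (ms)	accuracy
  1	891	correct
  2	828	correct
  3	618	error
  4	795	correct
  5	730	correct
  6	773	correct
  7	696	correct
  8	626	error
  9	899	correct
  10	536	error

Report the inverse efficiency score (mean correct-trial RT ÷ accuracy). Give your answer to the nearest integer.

1145 ms

Correct trials (n=7): 891, 828, 795, 730, 773, 696, 899
Mean correct RT = 5612/7 = 801.7143 ms
Proportion correct = 7/10
IES = 801.7143 / (7/10) = 1145.306 ms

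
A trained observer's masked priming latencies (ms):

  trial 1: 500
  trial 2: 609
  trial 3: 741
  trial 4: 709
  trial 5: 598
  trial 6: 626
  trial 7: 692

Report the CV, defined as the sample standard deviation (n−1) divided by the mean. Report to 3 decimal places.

n = 7, Σ = 4475, M = 639.2857
Σ(x−M)² = 40183.429; s = √(40183.429/6) = 81.8367
CV = 81.8367 / 639.2857 = 0.12801

0.128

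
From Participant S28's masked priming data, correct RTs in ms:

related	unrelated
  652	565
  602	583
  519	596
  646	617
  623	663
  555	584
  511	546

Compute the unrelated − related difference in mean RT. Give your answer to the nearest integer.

M(related) = 4108/7 = 586.857
M(unrelated) = 4154/7 = 593.429
Difference = 593.429 − 586.857 = 6.571 ms

7 ms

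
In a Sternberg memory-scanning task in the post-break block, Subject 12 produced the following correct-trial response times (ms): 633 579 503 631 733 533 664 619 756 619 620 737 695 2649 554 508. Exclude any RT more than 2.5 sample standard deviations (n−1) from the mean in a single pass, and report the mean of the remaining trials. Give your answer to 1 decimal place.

625.6 ms

n = 16, ΣRT = 12033, M = 752.062
Σ(x−M)² = 3930438.94; s = √(3930438.94/15) = 511.888
Cutoffs: 752.062 ± 2.5·511.888 → [-527.7, 2031.8]
Outside: 2649 → excluded.
Retained (n=15): Σ = 9384, mean = 9384/15 = 625.600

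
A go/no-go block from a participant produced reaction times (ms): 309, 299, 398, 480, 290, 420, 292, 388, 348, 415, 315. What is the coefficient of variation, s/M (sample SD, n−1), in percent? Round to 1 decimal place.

n = 11, Σ = 3954, M = 359.4545
Σ(x−M)² = 41264.727; s = √(41264.727/10) = 64.2376
CV = 64.2376 / 359.4545 = 0.17871 = 17.871%

17.9%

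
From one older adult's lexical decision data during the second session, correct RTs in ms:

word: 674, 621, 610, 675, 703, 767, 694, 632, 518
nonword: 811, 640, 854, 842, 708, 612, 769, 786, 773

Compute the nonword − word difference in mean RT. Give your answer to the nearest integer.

100 ms

M(word) = 5894/9 = 654.889
M(nonword) = 6795/9 = 755.000
Difference = 755.000 − 654.889 = 100.111 ms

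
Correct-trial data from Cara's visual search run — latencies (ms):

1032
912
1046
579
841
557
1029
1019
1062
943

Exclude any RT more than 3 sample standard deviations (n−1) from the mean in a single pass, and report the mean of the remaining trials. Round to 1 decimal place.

902.0 ms

n = 10, ΣRT = 9020, M = 902.000
Σ(x−M)² = 321910.00; s = √(321910.00/9) = 189.124
Cutoffs: 902.000 ± 3·189.124 → [334.6, 1469.4]
No RTs fall outside the cutoffs; all 10 retained. Mean = 9020/10 = 902.000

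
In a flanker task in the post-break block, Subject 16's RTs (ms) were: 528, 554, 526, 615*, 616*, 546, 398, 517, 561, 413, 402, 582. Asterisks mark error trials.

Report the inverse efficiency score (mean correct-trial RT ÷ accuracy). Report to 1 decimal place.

Correct trials (n=10): 528, 554, 526, 546, 398, 517, 561, 413, 402, 582
Mean correct RT = 5027/10 = 502.7000 ms
Proportion correct = 10/12
IES = 502.7000 / (10/12) = 603.240 ms

603.2 ms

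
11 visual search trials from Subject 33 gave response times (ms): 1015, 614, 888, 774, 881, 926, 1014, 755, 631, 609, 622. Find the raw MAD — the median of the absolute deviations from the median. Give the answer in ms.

Sorted: 609, 614, 622, 631, 755, 774, 881, 888, 926, 1014, 1015 → median = 774
|x − 774|: 241, 160, 114, 0, 107, 152, 240, 19, 143, 165, 152
Sorted deviations: 0, 19, 107, 114, 143, 152, 152, 160, 165, 240, 241 → MAD = 152

152 ms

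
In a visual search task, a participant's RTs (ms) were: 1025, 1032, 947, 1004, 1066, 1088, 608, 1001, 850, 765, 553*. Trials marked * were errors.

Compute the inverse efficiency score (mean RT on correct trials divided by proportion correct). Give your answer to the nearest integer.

Correct trials (n=10): 1025, 1032, 947, 1004, 1066, 1088, 608, 1001, 850, 765
Mean correct RT = 9386/10 = 938.6000 ms
Proportion correct = 10/11
IES = 938.6000 / (10/11) = 1032.460 ms

1032 ms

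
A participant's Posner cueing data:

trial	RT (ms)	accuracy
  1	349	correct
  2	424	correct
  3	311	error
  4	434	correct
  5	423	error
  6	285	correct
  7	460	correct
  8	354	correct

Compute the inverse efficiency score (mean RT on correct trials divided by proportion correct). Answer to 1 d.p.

512.4 ms

Correct trials (n=6): 349, 424, 434, 285, 460, 354
Mean correct RT = 2306/6 = 384.3333 ms
Proportion correct = 6/8
IES = 384.3333 / (6/8) = 512.444 ms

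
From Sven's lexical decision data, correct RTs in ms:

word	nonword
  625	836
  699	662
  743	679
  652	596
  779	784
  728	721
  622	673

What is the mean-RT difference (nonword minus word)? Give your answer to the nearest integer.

M(word) = 4848/7 = 692.571
M(nonword) = 4951/7 = 707.286
Difference = 707.286 − 692.571 = 14.714 ms

15 ms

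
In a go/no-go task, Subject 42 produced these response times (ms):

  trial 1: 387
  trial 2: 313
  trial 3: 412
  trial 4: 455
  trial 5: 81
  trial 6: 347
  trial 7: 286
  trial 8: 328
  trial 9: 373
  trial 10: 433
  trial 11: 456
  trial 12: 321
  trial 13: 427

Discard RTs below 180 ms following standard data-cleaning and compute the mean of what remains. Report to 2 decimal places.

378.17 ms

Excluded: 81
Retained (n=12): Σ = 4538
Mean = 4538/12 = 378.1667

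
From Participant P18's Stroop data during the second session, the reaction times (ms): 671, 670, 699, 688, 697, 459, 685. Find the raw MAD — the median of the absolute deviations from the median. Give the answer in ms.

14 ms

Sorted: 459, 670, 671, 685, 688, 697, 699 → median = 685
|x − 685|: 14, 15, 14, 3, 12, 226, 0
Sorted deviations: 0, 3, 12, 14, 14, 15, 226 → MAD = 14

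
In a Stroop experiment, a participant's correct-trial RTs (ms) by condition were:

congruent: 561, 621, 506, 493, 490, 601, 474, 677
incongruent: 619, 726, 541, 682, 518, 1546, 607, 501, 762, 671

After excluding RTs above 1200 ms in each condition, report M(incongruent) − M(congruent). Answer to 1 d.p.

incongruent: exclude 1546
M(congruent) = 4423/8 = 552.875
M(incongruent) = 5627/9 = 625.222
Difference = 625.222 − 552.875 = 72.347 ms

72.3 ms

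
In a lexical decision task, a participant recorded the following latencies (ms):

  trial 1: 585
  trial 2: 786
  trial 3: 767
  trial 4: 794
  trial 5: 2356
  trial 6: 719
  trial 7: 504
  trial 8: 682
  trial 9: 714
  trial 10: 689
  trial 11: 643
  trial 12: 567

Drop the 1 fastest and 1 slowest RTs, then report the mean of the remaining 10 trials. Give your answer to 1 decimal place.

694.6 ms

Sorted: 504, 567, 585, 643, 682, 689, 714, 719, 767, 786, 794, 2356
Drop lowest 1 (504) and highest 1 (2356)
Remaining (n=10): Σ = 6946, mean = 6946/10 = 694.600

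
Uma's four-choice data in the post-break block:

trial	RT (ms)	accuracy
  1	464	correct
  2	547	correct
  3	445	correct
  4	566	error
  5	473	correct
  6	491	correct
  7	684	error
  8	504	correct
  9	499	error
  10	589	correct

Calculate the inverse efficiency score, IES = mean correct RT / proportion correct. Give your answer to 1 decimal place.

Correct trials (n=7): 464, 547, 445, 473, 491, 504, 589
Mean correct RT = 3513/7 = 501.8571 ms
Proportion correct = 7/10
IES = 501.8571 / (7/10) = 716.939 ms

716.9 ms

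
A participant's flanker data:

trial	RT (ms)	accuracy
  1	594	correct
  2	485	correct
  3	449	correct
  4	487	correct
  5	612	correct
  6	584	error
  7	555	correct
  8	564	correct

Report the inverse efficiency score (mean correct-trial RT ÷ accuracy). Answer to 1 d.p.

611.6 ms

Correct trials (n=7): 594, 485, 449, 487, 612, 555, 564
Mean correct RT = 3746/7 = 535.1429 ms
Proportion correct = 7/8
IES = 535.1429 / (7/8) = 611.592 ms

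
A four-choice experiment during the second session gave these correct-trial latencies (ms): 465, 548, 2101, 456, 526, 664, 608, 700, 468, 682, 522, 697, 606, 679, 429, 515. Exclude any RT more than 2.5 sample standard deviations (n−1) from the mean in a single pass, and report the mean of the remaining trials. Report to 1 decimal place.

n = 16, ΣRT = 10666, M = 666.625
Σ(x−M)² = 2325663.75; s = √(2325663.75/15) = 393.757
Cutoffs: 666.625 ± 2.5·393.757 → [-317.8, 1651.0]
Outside: 2101 → excluded.
Retained (n=15): Σ = 8565, mean = 8565/15 = 571.000

571.0 ms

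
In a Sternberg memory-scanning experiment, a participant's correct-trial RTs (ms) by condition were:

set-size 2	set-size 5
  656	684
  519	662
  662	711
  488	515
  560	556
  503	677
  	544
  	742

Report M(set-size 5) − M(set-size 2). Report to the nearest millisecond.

M(set-size 2) = 3388/6 = 564.667
M(set-size 5) = 5091/8 = 636.375
Difference = 636.375 − 564.667 = 71.708 ms

72 ms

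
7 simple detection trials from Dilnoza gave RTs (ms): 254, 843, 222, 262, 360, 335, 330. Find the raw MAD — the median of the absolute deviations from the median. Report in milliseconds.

Sorted: 222, 254, 262, 330, 335, 360, 843 → median = 330
|x − 330|: 76, 513, 108, 68, 30, 5, 0
Sorted deviations: 0, 5, 30, 68, 76, 108, 513 → MAD = 68

68 ms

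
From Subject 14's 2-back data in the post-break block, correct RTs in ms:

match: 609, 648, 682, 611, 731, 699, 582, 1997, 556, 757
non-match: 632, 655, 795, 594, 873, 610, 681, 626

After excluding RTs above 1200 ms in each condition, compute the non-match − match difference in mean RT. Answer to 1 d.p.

30.5 ms

match: exclude 1997
M(match) = 5875/9 = 652.778
M(non-match) = 5466/8 = 683.250
Difference = 683.250 − 652.778 = 30.472 ms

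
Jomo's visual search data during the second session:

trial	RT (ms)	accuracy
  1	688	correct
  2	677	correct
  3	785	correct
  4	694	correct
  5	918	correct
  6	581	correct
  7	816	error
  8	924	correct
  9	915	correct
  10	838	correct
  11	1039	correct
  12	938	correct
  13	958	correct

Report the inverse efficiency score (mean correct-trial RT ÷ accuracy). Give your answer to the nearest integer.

Correct trials (n=12): 688, 677, 785, 694, 918, 581, 924, 915, 838, 1039, 938, 958
Mean correct RT = 9955/12 = 829.5833 ms
Proportion correct = 12/13
IES = 829.5833 / (12/13) = 898.715 ms

899 ms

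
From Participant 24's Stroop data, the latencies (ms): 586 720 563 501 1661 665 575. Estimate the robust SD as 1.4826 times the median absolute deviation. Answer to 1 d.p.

117.1 ms

Sorted: 501, 563, 575, 586, 665, 720, 1661 → median = 586
|x − 586| sorted: 0, 11, 23, 79, 85, 134, 1075 → MAD = 79
Robust SD ≈ 1.4826 × 79 = 117.125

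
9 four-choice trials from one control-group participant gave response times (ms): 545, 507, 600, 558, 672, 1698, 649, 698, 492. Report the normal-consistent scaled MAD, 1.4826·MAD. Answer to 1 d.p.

Sorted: 492, 507, 545, 558, 600, 649, 672, 698, 1698 → median = 600
|x − 600| sorted: 0, 42, 49, 55, 72, 93, 98, 108, 1098 → MAD = 72
Robust SD ≈ 1.4826 × 72 = 106.747

106.7 ms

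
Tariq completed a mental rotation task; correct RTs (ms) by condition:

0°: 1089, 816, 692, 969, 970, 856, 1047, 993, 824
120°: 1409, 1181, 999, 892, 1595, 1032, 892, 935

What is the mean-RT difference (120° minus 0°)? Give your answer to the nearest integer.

200 ms

M(0°) = 8256/9 = 917.333
M(120°) = 8935/8 = 1116.875
Difference = 1116.875 − 917.333 = 199.542 ms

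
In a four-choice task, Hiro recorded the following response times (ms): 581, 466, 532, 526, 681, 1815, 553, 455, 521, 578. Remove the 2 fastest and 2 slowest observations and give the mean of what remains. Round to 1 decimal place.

Sorted: 455, 466, 521, 526, 532, 553, 578, 581, 681, 1815
Drop lowest 2 (455, 466) and highest 2 (681, 1815)
Remaining (n=6): Σ = 3291, mean = 3291/6 = 548.500

548.5 ms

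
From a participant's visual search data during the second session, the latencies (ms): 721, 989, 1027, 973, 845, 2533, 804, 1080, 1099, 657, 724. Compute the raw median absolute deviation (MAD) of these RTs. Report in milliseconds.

128 ms

Sorted: 657, 721, 724, 804, 845, 973, 989, 1027, 1080, 1099, 2533 → median = 973
|x − 973|: 252, 16, 54, 0, 128, 1560, 169, 107, 126, 316, 249
Sorted deviations: 0, 16, 54, 107, 126, 128, 169, 249, 252, 316, 1560 → MAD = 128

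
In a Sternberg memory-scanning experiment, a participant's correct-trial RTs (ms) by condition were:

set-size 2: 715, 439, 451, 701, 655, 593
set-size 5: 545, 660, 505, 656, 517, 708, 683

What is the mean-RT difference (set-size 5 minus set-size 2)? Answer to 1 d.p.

18.2 ms

M(set-size 2) = 3554/6 = 592.333
M(set-size 5) = 4274/7 = 610.571
Difference = 610.571 − 592.333 = 18.238 ms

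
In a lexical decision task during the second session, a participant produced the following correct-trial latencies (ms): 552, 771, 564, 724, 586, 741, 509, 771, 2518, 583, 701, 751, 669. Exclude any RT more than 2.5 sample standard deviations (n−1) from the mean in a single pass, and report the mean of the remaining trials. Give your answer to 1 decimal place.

n = 13, ΣRT = 10440, M = 803.077
Σ(x−M)² = 3286468.92; s = √(3286468.92/12) = 523.328
Cutoffs: 803.077 ± 2.5·523.328 → [-505.2, 2111.4]
Outside: 2518 → excluded.
Retained (n=12): Σ = 7922, mean = 7922/12 = 660.167

660.2 ms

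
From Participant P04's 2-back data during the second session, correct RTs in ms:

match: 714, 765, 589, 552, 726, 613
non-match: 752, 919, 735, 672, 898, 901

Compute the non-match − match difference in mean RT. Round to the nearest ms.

M(match) = 3959/6 = 659.833
M(non-match) = 4877/6 = 812.833
Difference = 812.833 − 659.833 = 153.000 ms

153 ms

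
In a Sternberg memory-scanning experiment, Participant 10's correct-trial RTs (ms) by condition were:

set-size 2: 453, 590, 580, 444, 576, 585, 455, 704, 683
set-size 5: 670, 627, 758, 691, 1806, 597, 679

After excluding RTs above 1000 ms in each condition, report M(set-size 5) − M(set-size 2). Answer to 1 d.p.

107.0 ms

set-size 5: exclude 1806
M(set-size 2) = 5070/9 = 563.333
M(set-size 5) = 4022/6 = 670.333
Difference = 670.333 − 563.333 = 107.000 ms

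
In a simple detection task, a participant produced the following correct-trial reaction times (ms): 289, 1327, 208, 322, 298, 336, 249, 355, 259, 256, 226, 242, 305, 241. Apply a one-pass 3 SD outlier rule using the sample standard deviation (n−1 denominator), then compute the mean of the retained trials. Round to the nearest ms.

n = 14, ΣRT = 4913, M = 350.929
Σ(x−M)² = 1050374.93; s = √(1050374.93/13) = 284.250
Cutoffs: 350.929 ± 3·284.250 → [-501.8, 1203.7]
Outside: 1327 → excluded.
Retained (n=13): Σ = 3586, mean = 3586/13 = 275.846

276 ms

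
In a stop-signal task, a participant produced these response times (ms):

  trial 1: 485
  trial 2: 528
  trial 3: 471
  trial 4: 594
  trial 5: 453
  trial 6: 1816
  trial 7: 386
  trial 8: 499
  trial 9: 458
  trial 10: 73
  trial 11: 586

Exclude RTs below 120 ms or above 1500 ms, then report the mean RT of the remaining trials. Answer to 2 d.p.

Excluded: 73, 1816
Retained (n=9): Σ = 4460
Mean = 4460/9 = 495.5556

495.56 ms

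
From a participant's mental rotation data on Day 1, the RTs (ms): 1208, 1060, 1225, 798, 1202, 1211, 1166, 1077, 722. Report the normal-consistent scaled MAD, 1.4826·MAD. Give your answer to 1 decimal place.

87.5 ms

Sorted: 722, 798, 1060, 1077, 1166, 1202, 1208, 1211, 1225 → median = 1166
|x − 1166| sorted: 0, 36, 42, 45, 59, 89, 106, 368, 444 → MAD = 59
Robust SD ≈ 1.4826 × 59 = 87.473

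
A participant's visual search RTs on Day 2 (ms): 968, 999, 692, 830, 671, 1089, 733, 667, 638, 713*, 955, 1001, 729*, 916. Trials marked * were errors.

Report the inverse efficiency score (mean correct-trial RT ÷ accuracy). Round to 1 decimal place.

Correct trials (n=12): 968, 999, 692, 830, 671, 1089, 733, 667, 638, 955, 1001, 916
Mean correct RT = 10159/12 = 846.5833 ms
Proportion correct = 12/14
IES = 846.5833 / (12/14) = 987.681 ms

987.7 ms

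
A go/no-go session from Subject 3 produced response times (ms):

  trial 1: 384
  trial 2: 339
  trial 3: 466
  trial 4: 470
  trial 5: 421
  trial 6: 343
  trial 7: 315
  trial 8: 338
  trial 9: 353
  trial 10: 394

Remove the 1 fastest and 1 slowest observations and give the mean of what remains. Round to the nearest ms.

Sorted: 315, 338, 339, 343, 353, 384, 394, 421, 466, 470
Drop lowest 1 (315) and highest 1 (470)
Remaining (n=8): Σ = 3038, mean = 3038/8 = 379.750

380 ms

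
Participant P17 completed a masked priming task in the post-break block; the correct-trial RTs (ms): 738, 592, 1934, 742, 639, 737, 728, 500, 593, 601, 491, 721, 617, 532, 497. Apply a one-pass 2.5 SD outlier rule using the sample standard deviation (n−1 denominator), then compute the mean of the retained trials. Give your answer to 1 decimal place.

623.4 ms

n = 15, ΣRT = 10662, M = 710.800
Σ(x−M)² = 1723446.40; s = √(1723446.40/14) = 350.861
Cutoffs: 710.800 ± 2.5·350.861 → [-166.4, 1588.0]
Outside: 1934 → excluded.
Retained (n=14): Σ = 8728, mean = 8728/14 = 623.429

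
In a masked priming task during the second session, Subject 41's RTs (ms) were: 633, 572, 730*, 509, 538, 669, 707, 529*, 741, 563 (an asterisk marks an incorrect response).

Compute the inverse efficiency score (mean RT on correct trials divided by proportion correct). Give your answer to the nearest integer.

771 ms

Correct trials (n=8): 633, 572, 509, 538, 669, 707, 741, 563
Mean correct RT = 4932/8 = 616.5000 ms
Proportion correct = 8/10
IES = 616.5000 / (8/10) = 770.625 ms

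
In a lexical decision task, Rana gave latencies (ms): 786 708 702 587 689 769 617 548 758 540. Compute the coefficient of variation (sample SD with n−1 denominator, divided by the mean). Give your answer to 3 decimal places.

n = 10, Σ = 6704, M = 670.4000
Σ(x−M)² = 75310.400; s = √(75310.400/9) = 91.4758
CV = 91.4758 / 670.4000 = 0.13645

0.136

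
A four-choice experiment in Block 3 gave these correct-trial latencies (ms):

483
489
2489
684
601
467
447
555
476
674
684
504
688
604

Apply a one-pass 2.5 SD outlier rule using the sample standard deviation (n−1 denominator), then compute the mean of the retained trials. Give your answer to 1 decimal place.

565.8 ms

n = 14, ΣRT = 9845, M = 703.214
Σ(x−M)² = 3540250.36; s = √(3540250.36/13) = 521.850
Cutoffs: 703.214 ± 2.5·521.850 → [-601.4, 2007.8]
Outside: 2489 → excluded.
Retained (n=13): Σ = 7356, mean = 7356/13 = 565.846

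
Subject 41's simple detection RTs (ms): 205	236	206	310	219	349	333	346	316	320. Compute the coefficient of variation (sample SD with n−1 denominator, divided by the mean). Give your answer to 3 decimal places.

n = 10, Σ = 2840, M = 284.0000
Σ(x−M)² = 32320.000; s = √(32320.000/9) = 59.9259
CV = 59.9259 / 284.0000 = 0.21101

0.211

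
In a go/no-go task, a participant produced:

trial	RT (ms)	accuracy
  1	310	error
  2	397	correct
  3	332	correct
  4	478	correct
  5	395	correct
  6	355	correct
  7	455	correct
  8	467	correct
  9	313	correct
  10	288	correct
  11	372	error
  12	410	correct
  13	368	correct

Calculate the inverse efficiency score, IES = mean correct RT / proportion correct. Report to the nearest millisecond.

457 ms

Correct trials (n=11): 397, 332, 478, 395, 355, 455, 467, 313, 288, 410, 368
Mean correct RT = 4258/11 = 387.0909 ms
Proportion correct = 11/13
IES = 387.0909 / (11/13) = 457.471 ms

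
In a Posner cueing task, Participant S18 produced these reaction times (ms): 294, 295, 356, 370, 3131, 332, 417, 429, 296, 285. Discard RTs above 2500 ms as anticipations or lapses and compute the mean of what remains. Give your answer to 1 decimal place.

341.6 ms

Excluded: 3131
Retained (n=9): Σ = 3074
Mean = 3074/9 = 341.5556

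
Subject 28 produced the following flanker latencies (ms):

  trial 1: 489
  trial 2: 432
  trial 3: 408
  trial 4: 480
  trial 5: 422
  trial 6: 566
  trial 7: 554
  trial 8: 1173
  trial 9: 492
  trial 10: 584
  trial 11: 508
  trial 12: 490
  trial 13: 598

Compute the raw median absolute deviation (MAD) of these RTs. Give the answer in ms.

Sorted: 408, 422, 432, 480, 489, 490, 492, 508, 554, 566, 584, 598, 1173 → median = 492
|x − 492|: 3, 60, 84, 12, 70, 74, 62, 681, 0, 92, 16, 2, 106
Sorted deviations: 0, 2, 3, 12, 16, 60, 62, 70, 74, 84, 92, 106, 681 → MAD = 62

62 ms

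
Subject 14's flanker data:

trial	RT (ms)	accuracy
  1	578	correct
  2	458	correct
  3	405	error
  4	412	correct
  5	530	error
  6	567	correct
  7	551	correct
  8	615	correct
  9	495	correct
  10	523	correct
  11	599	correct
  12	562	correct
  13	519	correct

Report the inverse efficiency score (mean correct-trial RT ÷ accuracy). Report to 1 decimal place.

Correct trials (n=11): 578, 458, 412, 567, 551, 615, 495, 523, 599, 562, 519
Mean correct RT = 5879/11 = 534.4545 ms
Proportion correct = 11/13
IES = 534.4545 / (11/13) = 631.628 ms

631.6 ms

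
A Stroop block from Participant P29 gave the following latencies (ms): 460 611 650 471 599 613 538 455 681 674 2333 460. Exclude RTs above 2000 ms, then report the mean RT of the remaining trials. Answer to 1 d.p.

564.7 ms

Excluded: 2333
Retained (n=11): Σ = 6212
Mean = 6212/11 = 564.7273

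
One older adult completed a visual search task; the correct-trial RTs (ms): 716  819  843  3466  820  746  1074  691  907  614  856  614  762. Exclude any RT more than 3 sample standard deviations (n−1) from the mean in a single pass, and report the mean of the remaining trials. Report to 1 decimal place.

788.5 ms

n = 13, ΣRT = 12928, M = 994.462
Σ(x−M)² = 6800717.23; s = √(6800717.23/12) = 752.812
Cutoffs: 994.462 ± 3·752.812 → [-1264.0, 3252.9]
Outside: 3466 → excluded.
Retained (n=12): Σ = 9462, mean = 9462/12 = 788.500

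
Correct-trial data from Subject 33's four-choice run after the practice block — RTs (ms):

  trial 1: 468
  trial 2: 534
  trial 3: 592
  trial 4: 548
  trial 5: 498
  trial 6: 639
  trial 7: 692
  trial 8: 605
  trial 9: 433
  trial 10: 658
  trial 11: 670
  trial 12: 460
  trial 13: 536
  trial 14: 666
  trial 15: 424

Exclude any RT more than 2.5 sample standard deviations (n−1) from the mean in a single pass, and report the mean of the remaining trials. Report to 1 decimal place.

561.5 ms

n = 15, ΣRT = 8423, M = 561.533
Σ(x−M)² = 117947.73; s = √(117947.73/14) = 91.787
Cutoffs: 561.533 ± 2.5·91.787 → [332.1, 791.0]
No RTs fall outside the cutoffs; all 15 retained. Mean = 8423/15 = 561.533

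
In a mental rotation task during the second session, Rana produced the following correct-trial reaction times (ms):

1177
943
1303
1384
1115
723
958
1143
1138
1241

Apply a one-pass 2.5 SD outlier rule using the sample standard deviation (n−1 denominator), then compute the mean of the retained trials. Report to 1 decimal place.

1112.5 ms

n = 10, ΣRT = 11125, M = 1112.500
Σ(x−M)² = 336572.50; s = √(336572.50/9) = 193.383
Cutoffs: 1112.500 ± 2.5·193.383 → [629.0, 1596.0]
No RTs fall outside the cutoffs; all 10 retained. Mean = 11125/10 = 1112.500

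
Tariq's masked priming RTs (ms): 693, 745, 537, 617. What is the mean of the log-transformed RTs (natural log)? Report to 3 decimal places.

ln(RT): 6.5410, 6.6134, 6.2860, 6.4249
Σ ln(RT) = 25.8653
Mean = 25.8653/4 = 6.46632

6.466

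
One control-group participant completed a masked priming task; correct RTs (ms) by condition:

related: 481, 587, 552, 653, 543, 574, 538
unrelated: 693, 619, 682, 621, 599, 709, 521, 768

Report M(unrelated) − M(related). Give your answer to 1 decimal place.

M(related) = 3928/7 = 561.143
M(unrelated) = 5212/8 = 651.500
Difference = 651.500 − 561.143 = 90.357 ms

90.4 ms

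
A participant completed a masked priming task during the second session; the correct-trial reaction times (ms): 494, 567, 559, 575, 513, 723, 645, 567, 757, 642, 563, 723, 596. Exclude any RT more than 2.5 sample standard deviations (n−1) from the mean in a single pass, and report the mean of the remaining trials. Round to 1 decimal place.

609.5 ms

n = 13, ΣRT = 7924, M = 609.538
Σ(x−M)² = 82187.23; s = √(82187.23/12) = 82.758
Cutoffs: 609.538 ± 2.5·82.758 → [402.6, 816.4]
No RTs fall outside the cutoffs; all 13 retained. Mean = 7924/13 = 609.538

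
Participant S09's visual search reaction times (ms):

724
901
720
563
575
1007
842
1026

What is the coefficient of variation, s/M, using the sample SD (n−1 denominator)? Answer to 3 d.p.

0.225

n = 8, Σ = 6358, M = 794.7500
Σ(x−M)² = 224639.500; s = √(224639.500/7) = 179.1406
CV = 179.1406 / 794.7500 = 0.22540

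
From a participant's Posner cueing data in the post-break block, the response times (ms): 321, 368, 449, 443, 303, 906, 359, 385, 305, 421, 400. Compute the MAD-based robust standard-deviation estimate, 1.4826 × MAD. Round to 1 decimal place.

86.0 ms

Sorted: 303, 305, 321, 359, 368, 385, 400, 421, 443, 449, 906 → median = 385
|x − 385| sorted: 0, 15, 17, 26, 36, 58, 64, 64, 80, 82, 521 → MAD = 58
Robust SD ≈ 1.4826 × 58 = 85.991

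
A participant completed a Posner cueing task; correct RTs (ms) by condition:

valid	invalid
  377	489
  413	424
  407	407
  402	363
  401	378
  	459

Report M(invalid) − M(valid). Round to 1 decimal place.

M(valid) = 2000/5 = 400.000
M(invalid) = 2520/6 = 420.000
Difference = 420.000 − 400.000 = 20.000 ms

20.0 ms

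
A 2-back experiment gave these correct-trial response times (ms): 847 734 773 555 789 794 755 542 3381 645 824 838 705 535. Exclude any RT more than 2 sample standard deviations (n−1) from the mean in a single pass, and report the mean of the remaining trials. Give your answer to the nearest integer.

n = 14, ΣRT = 12717, M = 908.357
Σ(x−M)² = 6738543.21; s = √(6738543.21/13) = 719.965
Cutoffs: 908.357 ± 2·719.965 → [-531.6, 2348.3]
Outside: 3381 → excluded.
Retained (n=13): Σ = 9336, mean = 9336/13 = 718.154

718 ms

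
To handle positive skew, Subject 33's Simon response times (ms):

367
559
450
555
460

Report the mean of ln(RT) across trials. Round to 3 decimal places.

6.158

ln(RT): 5.9054, 6.3261, 6.1092, 6.3190, 6.1312
Σ ln(RT) = 30.7910
Mean = 30.7910/5 = 6.15819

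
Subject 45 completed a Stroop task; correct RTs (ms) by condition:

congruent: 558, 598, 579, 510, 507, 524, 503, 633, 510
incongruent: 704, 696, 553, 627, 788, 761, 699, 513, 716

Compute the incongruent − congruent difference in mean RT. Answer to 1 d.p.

M(congruent) = 4922/9 = 546.889
M(incongruent) = 6057/9 = 673.000
Difference = 673.000 − 546.889 = 126.111 ms

126.1 ms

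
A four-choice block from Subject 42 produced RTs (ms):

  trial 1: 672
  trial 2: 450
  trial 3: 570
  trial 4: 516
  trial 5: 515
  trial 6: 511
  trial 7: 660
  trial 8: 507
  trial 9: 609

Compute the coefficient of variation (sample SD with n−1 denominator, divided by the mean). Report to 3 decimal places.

0.137

n = 9, Σ = 5010, M = 556.6667
Σ(x−M)² = 46216.000; s = √(46216.000/8) = 76.0066
CV = 76.0066 / 556.6667 = 0.13654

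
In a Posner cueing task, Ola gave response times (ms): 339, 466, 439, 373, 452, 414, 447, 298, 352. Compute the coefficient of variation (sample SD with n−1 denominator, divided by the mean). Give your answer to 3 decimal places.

n = 9, Σ = 3580, M = 397.7778
Σ(x−M)² = 28099.556; s = √(28099.556/8) = 59.2659
CV = 59.2659 / 397.7778 = 0.14899

0.149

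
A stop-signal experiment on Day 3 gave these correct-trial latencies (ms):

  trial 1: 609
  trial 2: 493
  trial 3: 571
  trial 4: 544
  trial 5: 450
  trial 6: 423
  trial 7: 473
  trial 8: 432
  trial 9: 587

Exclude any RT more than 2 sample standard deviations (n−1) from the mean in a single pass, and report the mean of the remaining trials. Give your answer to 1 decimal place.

509.1 ms

n = 9, ΣRT = 4582, M = 509.111
Σ(x−M)² = 39510.89; s = √(39510.89/8) = 70.277
Cutoffs: 509.111 ± 2·70.277 → [368.6, 649.7]
No RTs fall outside the cutoffs; all 9 retained. Mean = 4582/9 = 509.111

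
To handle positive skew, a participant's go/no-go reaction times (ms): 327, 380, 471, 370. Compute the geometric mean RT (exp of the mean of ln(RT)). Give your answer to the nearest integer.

384 ms

ln(RT): 5.7900, 5.9402, 6.1549, 5.9135
Mean ln(RT) = 23.7985/4 = 5.94962
Geometric mean = exp(5.94962) = 383.61 ms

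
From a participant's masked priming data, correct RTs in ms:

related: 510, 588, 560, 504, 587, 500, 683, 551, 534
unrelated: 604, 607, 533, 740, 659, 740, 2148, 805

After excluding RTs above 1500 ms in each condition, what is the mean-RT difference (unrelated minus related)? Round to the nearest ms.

112 ms

unrelated: exclude 2148
M(related) = 5017/9 = 557.444
M(unrelated) = 4688/7 = 669.714
Difference = 669.714 − 557.444 = 112.270 ms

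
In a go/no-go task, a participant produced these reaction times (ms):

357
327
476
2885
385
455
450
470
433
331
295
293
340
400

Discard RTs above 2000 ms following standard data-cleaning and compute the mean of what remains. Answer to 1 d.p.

385.5 ms

Excluded: 2885
Retained (n=13): Σ = 5012
Mean = 5012/13 = 385.5385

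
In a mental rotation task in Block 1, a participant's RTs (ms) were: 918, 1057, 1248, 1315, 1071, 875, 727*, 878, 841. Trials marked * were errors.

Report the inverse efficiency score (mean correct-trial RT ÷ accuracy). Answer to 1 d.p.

Correct trials (n=8): 918, 1057, 1248, 1315, 1071, 875, 878, 841
Mean correct RT = 8203/8 = 1025.3750 ms
Proportion correct = 8/9
IES = 1025.3750 / (8/9) = 1153.547 ms

1153.5 ms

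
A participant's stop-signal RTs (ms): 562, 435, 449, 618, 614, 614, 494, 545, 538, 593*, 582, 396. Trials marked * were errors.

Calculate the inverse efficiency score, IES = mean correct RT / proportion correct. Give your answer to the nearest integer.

Correct trials (n=11): 562, 435, 449, 618, 614, 614, 494, 545, 538, 582, 396
Mean correct RT = 5847/11 = 531.5455 ms
Proportion correct = 11/12
IES = 531.5455 / (11/12) = 579.868 ms

580 ms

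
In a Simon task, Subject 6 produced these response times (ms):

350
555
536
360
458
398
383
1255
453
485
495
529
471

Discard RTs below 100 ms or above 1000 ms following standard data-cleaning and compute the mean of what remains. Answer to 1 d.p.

456.1 ms

Excluded: 1255
Retained (n=12): Σ = 5473
Mean = 5473/12 = 456.0833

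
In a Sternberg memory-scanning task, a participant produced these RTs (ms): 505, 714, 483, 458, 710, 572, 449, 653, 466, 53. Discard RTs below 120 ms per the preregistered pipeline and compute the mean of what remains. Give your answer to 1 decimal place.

Excluded: 53
Retained (n=9): Σ = 5010
Mean = 5010/9 = 556.6667

556.7 ms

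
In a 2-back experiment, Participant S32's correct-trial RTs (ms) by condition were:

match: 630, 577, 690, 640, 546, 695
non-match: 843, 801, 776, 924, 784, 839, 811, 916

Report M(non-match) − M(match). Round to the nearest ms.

207 ms

M(match) = 3778/6 = 629.667
M(non-match) = 6694/8 = 836.750
Difference = 836.750 − 629.667 = 207.083 ms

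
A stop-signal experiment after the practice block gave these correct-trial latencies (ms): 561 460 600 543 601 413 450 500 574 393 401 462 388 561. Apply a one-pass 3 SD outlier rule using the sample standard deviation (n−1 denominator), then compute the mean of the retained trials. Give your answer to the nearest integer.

n = 14, ΣRT = 6907, M = 493.357
Σ(x−M)² = 81257.21; s = √(81257.21/13) = 79.060
Cutoffs: 493.357 ± 3·79.060 → [256.2, 730.5]
No RTs fall outside the cutoffs; all 14 retained. Mean = 6907/14 = 493.357

493 ms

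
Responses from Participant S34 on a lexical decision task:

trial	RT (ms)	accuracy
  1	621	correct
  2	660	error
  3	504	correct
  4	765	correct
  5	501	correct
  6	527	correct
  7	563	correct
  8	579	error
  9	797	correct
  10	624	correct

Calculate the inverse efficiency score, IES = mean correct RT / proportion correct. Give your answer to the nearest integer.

Correct trials (n=8): 621, 504, 765, 501, 527, 563, 797, 624
Mean correct RT = 4902/8 = 612.7500 ms
Proportion correct = 8/10
IES = 612.7500 / (8/10) = 765.938 ms

766 ms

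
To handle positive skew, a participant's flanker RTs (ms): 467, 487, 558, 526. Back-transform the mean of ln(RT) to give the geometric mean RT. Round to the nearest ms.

ln(RT): 6.1463, 6.1883, 6.3244, 6.2653
Mean ln(RT) = 24.9243/4 = 6.23106
Geometric mean = exp(6.23106) = 508.30 ms

508 ms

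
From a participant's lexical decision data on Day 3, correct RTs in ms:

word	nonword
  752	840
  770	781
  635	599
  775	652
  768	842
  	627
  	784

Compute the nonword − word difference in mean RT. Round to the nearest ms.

M(word) = 3700/5 = 740.000
M(nonword) = 5125/7 = 732.143
Difference = 732.143 − 740.000 = -7.857 ms

-8 ms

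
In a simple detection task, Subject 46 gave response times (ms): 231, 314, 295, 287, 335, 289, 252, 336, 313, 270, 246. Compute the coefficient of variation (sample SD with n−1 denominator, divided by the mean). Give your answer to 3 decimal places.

n = 11, Σ = 3168, M = 288.0000
Σ(x−M)² = 12498.000; s = √(12498.000/10) = 35.3525
CV = 35.3525 / 288.0000 = 0.12275

0.123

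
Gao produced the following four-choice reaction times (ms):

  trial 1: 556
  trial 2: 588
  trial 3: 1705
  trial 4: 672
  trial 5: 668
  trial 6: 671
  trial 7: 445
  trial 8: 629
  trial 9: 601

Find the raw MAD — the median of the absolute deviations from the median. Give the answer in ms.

Sorted: 445, 556, 588, 601, 629, 668, 671, 672, 1705 → median = 629
|x − 629|: 73, 41, 1076, 43, 39, 42, 184, 0, 28
Sorted deviations: 0, 28, 39, 41, 42, 43, 73, 184, 1076 → MAD = 42

42 ms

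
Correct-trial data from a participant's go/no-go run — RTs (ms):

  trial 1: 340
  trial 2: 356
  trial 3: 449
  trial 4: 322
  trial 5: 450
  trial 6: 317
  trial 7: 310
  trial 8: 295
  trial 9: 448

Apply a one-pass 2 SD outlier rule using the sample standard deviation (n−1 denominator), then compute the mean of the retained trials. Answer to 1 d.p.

n = 9, ΣRT = 3287, M = 365.222
Σ(x−M)² = 33953.56; s = √(33953.56/8) = 65.147
Cutoffs: 365.222 ± 2·65.147 → [234.9, 495.5]
No RTs fall outside the cutoffs; all 9 retained. Mean = 3287/9 = 365.222

365.2 ms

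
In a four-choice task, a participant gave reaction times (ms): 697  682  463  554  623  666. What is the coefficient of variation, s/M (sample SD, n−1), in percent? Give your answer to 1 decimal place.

n = 6, Σ = 3685, M = 614.1667
Σ(x−M)² = 40698.833; s = √(40698.833/5) = 90.2207
CV = 90.2207 / 614.1667 = 0.14690 = 14.690%

14.7%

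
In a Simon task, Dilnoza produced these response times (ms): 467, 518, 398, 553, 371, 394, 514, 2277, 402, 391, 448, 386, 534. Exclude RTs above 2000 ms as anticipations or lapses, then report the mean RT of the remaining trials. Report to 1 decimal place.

Excluded: 2277
Retained (n=12): Σ = 5376
Mean = 5376/12 = 448.0000

448.0 ms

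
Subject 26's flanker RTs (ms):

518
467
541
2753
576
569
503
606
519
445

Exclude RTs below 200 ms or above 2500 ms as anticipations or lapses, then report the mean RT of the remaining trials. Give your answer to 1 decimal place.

527.1 ms

Excluded: 2753
Retained (n=9): Σ = 4744
Mean = 4744/9 = 527.1111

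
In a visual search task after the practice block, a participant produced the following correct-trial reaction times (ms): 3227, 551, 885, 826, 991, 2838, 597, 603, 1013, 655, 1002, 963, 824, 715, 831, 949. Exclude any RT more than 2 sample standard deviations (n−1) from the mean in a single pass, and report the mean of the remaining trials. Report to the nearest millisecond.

815 ms

n = 16, ΣRT = 17470, M = 1091.875
Σ(x−M)² = 9031847.75; s = √(9031847.75/15) = 775.966
Cutoffs: 1091.875 ± 2·775.966 → [-460.1, 2643.8]
Outside: 2838, 3227 → excluded.
Retained (n=14): Σ = 11405, mean = 11405/14 = 814.643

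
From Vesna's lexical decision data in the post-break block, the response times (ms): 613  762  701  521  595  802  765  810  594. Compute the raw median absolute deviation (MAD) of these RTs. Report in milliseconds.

Sorted: 521, 594, 595, 613, 701, 762, 765, 802, 810 → median = 701
|x − 701|: 88, 61, 0, 180, 106, 101, 64, 109, 107
Sorted deviations: 0, 61, 64, 88, 101, 106, 107, 109, 180 → MAD = 101

101 ms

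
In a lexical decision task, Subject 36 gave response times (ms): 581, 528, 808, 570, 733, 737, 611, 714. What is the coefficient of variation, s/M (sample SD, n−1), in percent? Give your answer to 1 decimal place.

15.2%

n = 8, Σ = 5282, M = 660.2500
Σ(x−M)² = 70243.500; s = √(70243.500/7) = 100.1738
CV = 100.1738 / 660.2500 = 0.15172 = 15.172%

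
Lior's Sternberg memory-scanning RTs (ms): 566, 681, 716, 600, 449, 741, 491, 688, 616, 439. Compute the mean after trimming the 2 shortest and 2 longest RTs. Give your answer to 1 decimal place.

Sorted: 439, 449, 491, 566, 600, 616, 681, 688, 716, 741
Drop lowest 2 (439, 449) and highest 2 (716, 741)
Remaining (n=6): Σ = 3642, mean = 3642/6 = 607.000

607.0 ms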